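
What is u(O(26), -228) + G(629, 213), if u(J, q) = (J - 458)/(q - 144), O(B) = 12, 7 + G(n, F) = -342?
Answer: -64691/186 ≈ -347.80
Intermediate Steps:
G(n, F) = -349 (G(n, F) = -7 - 342 = -349)
u(J, q) = (-458 + J)/(-144 + q)
u(O(26), -228) + G(629, 213) = (-458 + 12)/(-144 - 228) - 349 = -446/(-372) - 349 = -1/372*(-446) - 349 = 223/186 - 349 = -64691/186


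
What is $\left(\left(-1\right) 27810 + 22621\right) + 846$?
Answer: $-4343$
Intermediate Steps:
$\left(\left(-1\right) 27810 + 22621\right) + 846 = \left(-27810 + 22621\right) + 846 = -5189 + 846 = -4343$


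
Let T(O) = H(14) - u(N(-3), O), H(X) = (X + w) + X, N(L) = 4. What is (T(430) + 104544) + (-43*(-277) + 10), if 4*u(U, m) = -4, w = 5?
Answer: 116499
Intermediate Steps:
u(U, m) = -1 (u(U, m) = (¼)*(-4) = -1)
H(X) = 5 + 2*X (H(X) = (X + 5) + X = (5 + X) + X = 5 + 2*X)
T(O) = 34 (T(O) = (5 + 2*14) - 1*(-1) = (5 + 28) + 1 = 33 + 1 = 34)
(T(430) + 104544) + (-43*(-277) + 10) = (34 + 104544) + (-43*(-277) + 10) = 104578 + (11911 + 10) = 104578 + 11921 = 116499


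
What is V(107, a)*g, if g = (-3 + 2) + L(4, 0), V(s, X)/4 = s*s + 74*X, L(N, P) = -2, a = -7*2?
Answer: -124956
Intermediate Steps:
a = -14
V(s, X) = 4*s² + 296*X (V(s, X) = 4*(s*s + 74*X) = 4*(s² + 74*X) = 4*s² + 296*X)
g = -3 (g = (-3 + 2) - 2 = -1 - 2 = -3)
V(107, a)*g = (4*107² + 296*(-14))*(-3) = (4*11449 - 4144)*(-3) = (45796 - 4144)*(-3) = 41652*(-3) = -124956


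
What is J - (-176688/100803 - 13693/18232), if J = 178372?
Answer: 109274616983069/612613432 ≈ 1.7837e+5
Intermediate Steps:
J - (-176688/100803 - 13693/18232) = 178372 - (-176688/100803 - 13693/18232) = 178372 - (-176688*1/100803 - 13693*1/18232) = 178372 - (-58896/33601 - 13693/18232) = 178372 - 1*(-1533890365/612613432) = 178372 + 1533890365/612613432 = 109274616983069/612613432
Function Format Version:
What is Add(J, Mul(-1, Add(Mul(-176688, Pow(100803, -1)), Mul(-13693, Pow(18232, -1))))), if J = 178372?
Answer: Rational(109274616983069, 612613432) ≈ 1.7837e+5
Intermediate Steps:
Add(J, Mul(-1, Add(Mul(-176688, Pow(100803, -1)), Mul(-13693, Pow(18232, -1))))) = Add(178372, Mul(-1, Add(Mul(-176688, Pow(100803, -1)), Mul(-13693, Pow(18232, -1))))) = Add(178372, Mul(-1, Add(Mul(-176688, Rational(1, 100803)), Mul(-13693, Rational(1, 18232))))) = Add(178372, Mul(-1, Add(Rational(-58896, 33601), Rational(-13693, 18232)))) = Add(178372, Mul(-1, Rational(-1533890365, 612613432))) = Add(178372, Rational(1533890365, 612613432)) = Rational(109274616983069, 612613432)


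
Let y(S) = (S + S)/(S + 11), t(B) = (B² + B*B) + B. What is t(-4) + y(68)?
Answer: 2348/79 ≈ 29.722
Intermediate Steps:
t(B) = B + 2*B² (t(B) = (B² + B²) + B = 2*B² + B = B + 2*B²)
y(S) = 2*S/(11 + S) (y(S) = (2*S)/(11 + S) = 2*S/(11 + S))
t(-4) + y(68) = -4*(1 + 2*(-4)) + 2*68/(11 + 68) = -4*(1 - 8) + 2*68/79 = -4*(-7) + 2*68*(1/79) = 28 + 136/79 = 2348/79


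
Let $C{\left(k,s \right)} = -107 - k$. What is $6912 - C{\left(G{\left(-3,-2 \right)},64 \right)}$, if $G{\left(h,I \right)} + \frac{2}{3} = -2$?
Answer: $\frac{21049}{3} \approx 7016.3$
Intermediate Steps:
$G{\left(h,I \right)} = - \frac{8}{3}$ ($G{\left(h,I \right)} = - \frac{2}{3} - 2 = - \frac{8}{3}$)
$6912 - C{\left(G{\left(-3,-2 \right)},64 \right)} = 6912 - \left(-107 - - \frac{8}{3}\right) = 6912 - \left(-107 + \frac{8}{3}\right) = 6912 - - \frac{313}{3} = 6912 + \frac{313}{3} = \frac{21049}{3}$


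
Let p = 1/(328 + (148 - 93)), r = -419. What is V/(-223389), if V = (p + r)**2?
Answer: -2861394064/3640967669 ≈ -0.78589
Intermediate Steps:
p = 1/383 (p = 1/(328 + 55) = 1/383 ≈ 0.0026110)
V = 25752546576/146689 (V = (1/383 - 419)**2 = (-160476/383)**2 = 25752546576/146689 ≈ 1.7556e+5)
V/(-223389) = (25752546576/146689)/(-223389) = (25752546576/146689)*(-1/223389) = -2861394064/3640967669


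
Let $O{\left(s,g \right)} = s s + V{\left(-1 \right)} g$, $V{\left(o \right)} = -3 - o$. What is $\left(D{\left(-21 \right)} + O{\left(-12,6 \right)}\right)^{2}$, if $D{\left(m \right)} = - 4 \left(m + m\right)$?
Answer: $90000$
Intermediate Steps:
$O{\left(s,g \right)} = s^{2} - 2 g$ ($O{\left(s,g \right)} = s s + \left(-3 - -1\right) g = s^{2} + \left(-3 + 1\right) g = s^{2} - 2 g$)
$D{\left(m \right)} = - 8 m$ ($D{\left(m \right)} = - 4 \cdot 2 m = - 8 m$)
$\left(D{\left(-21 \right)} + O{\left(-12,6 \right)}\right)^{2} = \left(\left(-8\right) \left(-21\right) + \left(\left(-12\right)^{2} - 12\right)\right)^{2} = \left(168 + \left(144 - 12\right)\right)^{2} = \left(168 + 132\right)^{2} = 300^{2} = 90000$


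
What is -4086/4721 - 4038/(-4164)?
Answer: 341549/3276374 ≈ 0.10425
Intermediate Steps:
-4086/4721 - 4038/(-4164) = -4086*1/4721 - 4038*(-1/4164) = -4086/4721 + 673/694 = 341549/3276374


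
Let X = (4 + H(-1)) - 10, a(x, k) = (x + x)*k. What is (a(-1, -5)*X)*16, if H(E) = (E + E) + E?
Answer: -1440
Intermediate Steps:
a(x, k) = 2*k*x (a(x, k) = (2*x)*k = 2*k*x)
H(E) = 3*E (H(E) = 2*E + E = 3*E)
X = -9 (X = (4 + 3*(-1)) - 10 = (4 - 3) - 10 = 1 - 10 = -9)
(a(-1, -5)*X)*16 = ((2*(-5)*(-1))*(-9))*16 = (10*(-9))*16 = -90*16 = -1440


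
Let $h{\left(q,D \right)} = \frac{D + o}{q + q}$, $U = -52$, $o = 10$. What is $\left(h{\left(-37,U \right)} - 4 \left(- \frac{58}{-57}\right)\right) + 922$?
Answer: $\frac{1937111}{2109} \approx 918.5$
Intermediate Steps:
$h{\left(q,D \right)} = \frac{10 + D}{2 q}$ ($h{\left(q,D \right)} = \frac{D + 10}{q + q} = \frac{10 + D}{2 q}$)
$\left(h{\left(-37,U \right)} - 4 \left(- \frac{58}{-57}\right)\right) + 922 = \left(\frac{10 - 52}{2 \left(-37\right)} - 4 \left(- \frac{58}{-57}\right)\right) + 922 = \left(\frac{1}{2} \left(- \frac{1}{37}\right) \left(-42\right) - 4 \left(\left(-58\right) \left(- \frac{1}{57}\right)\right)\right) + 922 = \left(\frac{21}{37} - \frac{232}{57}\right) + 922 = - \frac{7387}{2109} + 922 = \frac{1937111}{2109}$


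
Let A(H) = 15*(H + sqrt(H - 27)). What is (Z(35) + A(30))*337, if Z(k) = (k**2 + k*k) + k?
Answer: 989095 + 5055*sqrt(3) ≈ 9.9785e+5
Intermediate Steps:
A(H) = 15*H + 15*sqrt(-27 + H) (A(H) = 15*(H + sqrt(-27 + H)) = 15*H + 15*sqrt(-27 + H))
Z(k) = k + 2*k**2 (Z(k) = (k**2 + k**2) + k = 2*k**2 + k = k + 2*k**2)
(Z(35) + A(30))*337 = (35*(1 + 2*35) + (15*30 + 15*sqrt(-27 + 30)))*337 = (35*(1 + 70) + (450 + 15*sqrt(3)))*337 = (35*71 + (450 + 15*sqrt(3)))*337 = (2485 + (450 + 15*sqrt(3)))*337 = (2935 + 15*sqrt(3))*337 = 989095 + 5055*sqrt(3)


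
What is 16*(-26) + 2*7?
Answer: -402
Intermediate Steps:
16*(-26) + 2*7 = -416 + 14 = -402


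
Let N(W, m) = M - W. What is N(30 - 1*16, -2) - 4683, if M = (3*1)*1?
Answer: -4694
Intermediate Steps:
M = 3 (M = 3*1 = 3)
N(W, m) = 3 - W
N(30 - 1*16, -2) - 4683 = (3 - (30 - 1*16)) - 4683 = (3 - (30 - 16)) - 4683 = (3 - 1*14) - 4683 = (3 - 14) - 4683 = -11 - 4683 = -4694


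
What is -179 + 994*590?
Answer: 586281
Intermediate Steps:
-179 + 994*590 = -179 + 586460 = 586281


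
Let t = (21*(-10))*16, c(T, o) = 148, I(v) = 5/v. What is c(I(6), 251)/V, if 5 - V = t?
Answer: 148/3365 ≈ 0.043982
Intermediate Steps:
t = -3360 (t = -210*16 = -3360)
V = 3365 (V = 5 - 1*(-3360) = 5 + 3360 = 3365)
c(I(6), 251)/V = 148/3365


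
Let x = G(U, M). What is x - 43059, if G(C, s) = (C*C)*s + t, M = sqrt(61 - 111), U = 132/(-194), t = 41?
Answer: -43018 + 21780*I*sqrt(2)/9409 ≈ -43018.0 + 3.2736*I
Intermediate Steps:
U = -66/97 (U = 132*(-1/194) = -66/97 ≈ -0.68041)
M = 5*I*sqrt(2) (M = sqrt(-50) = 5*I*sqrt(2) ≈ 7.0711*I)
G(C, s) = 41 + s*C**2 (G(C, s) = (C*C)*s + 41 = C**2*s + 41 = s*C**2 + 41 = 41 + s*C**2)
x = 41 + 21780*I*sqrt(2)/9409 (x = 41 + (5*I*sqrt(2))*(-66/97)**2 = 41 + (5*I*sqrt(2))*(4356/9409) = 41 + 21780*I*sqrt(2)/9409 ≈ 41.0 + 3.2736*I)
x - 43059 = (41 + 21780*I*sqrt(2)/9409) - 43059 = -43018 + 21780*I*sqrt(2)/9409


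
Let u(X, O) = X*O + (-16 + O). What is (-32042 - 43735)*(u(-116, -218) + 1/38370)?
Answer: -24282031918079/12790 ≈ -1.8985e+9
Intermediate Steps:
u(X, O) = -16 + O + O*X (u(X, O) = O*X + (-16 + O) = -16 + O + O*X)
(-32042 - 43735)*(u(-116, -218) + 1/38370) = (-32042 - 43735)*((-16 - 218 - 218*(-116)) + 1/38370) = -75777*((-16 - 218 + 25288) + 1/38370) = -75777*(25054 + 1/38370) = -75777*961321981/38370 = -24282031918079/12790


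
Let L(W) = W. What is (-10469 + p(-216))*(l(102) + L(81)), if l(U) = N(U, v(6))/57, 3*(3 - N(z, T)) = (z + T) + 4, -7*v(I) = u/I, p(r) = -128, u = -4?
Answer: -3060752704/3591 ≈ -8.5234e+5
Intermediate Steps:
v(I) = 4/(7*I) (v(I) = -(-4)/(7*I) = 4/(7*I))
N(z, T) = 5/3 - T/3 - z/3 (N(z, T) = 3 - ((z + T) + 4)/3 = 3 - ((T + z) + 4)/3 = 3 - (4 + T + z)/3 = 3 + (-4/3 - T/3 - z/3) = 5/3 - T/3 - z/3)
l(U) = 103/3591 - U/171 (l(U) = (5/3 - 4/(21*6) - U/3)/57 = (5/3 - 4/(21*6) - U/3)*(1/57) = (5/3 - ⅓*2/21 - U/3)*(1/57) = (5/3 - 2/63 - U/3)*(1/57) = (103/63 - U/3)*(1/57) = 103/3591 - U/171)
(-10469 + p(-216))*(l(102) + L(81)) = (-10469 - 128)*((103/3591 - 1/171*102) + 81) = -10597*((103/3591 - 34/57) + 81) = -10597*(-2039/3591 + 81) = -10597*288832/3591 = -3060752704/3591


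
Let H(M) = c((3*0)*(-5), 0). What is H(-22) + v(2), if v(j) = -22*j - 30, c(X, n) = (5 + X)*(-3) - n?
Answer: -89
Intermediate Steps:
c(X, n) = -15 - n - 3*X (c(X, n) = (-15 - 3*X) - n = -15 - n - 3*X)
H(M) = -15 (H(M) = -15 - 1*0 - 3*3*0*(-5) = -15 + 0 - 0*(-5) = -15 + 0 - 3*0 = -15 + 0 + 0 = -15)
v(j) = -30 - 22*j
H(-22) + v(2) = -15 + (-30 - 22*2) = -15 + (-30 - 44) = -15 - 74 = -89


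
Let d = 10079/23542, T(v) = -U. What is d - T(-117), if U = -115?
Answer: -2697251/23542 ≈ -114.57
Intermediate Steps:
T(v) = 115 (T(v) = -1*(-115) = 115)
d = 10079/23542 (d = 10079*(1/23542) = 10079/23542 ≈ 0.42813)
d - T(-117) = 10079/23542 - 1*115 = 10079/23542 - 115 = -2697251/23542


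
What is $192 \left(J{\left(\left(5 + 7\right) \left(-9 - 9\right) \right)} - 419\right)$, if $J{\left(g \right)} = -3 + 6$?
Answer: $-79872$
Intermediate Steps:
$J{\left(g \right)} = 3$
$192 \left(J{\left(\left(5 + 7\right) \left(-9 - 9\right) \right)} - 419\right) = 192 \left(3 - 419\right) = 192 \left(-416\right) = -79872$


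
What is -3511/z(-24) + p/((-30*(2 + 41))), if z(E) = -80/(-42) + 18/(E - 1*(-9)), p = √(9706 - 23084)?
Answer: -368655/74 - I*√13378/1290 ≈ -4981.8 - 0.089661*I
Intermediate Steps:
p = I*√13378 (p = √(-13378) = I*√13378 ≈ 115.66*I)
z(E) = 40/21 + 18/(9 + E) (z(E) = -80*(-1/42) + 18/(E + 9) = 40/21 + 18/(9 + E))
-3511/z(-24) + p/((-30*(2 + 41))) = -3511*21*(9 - 24)/(2*(369 + 20*(-24))) + (I*√13378)/((-30*(2 + 41))) = -3511*(-315/(2*(369 - 480))) + (I*√13378)/((-30*43)) = -3511/((2/21)*(-1/15)*(-111)) + (I*√13378)/(-1290) = -3511/74/105 + (I*√13378)*(-1/1290) = -3511*105/74 - I*√13378/1290 = -368655/74 - I*√13378/1290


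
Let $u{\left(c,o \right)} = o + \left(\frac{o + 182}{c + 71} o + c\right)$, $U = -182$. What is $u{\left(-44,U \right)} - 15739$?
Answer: $-15965$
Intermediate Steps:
$u{\left(c,o \right)} = c + o + \frac{o \left(182 + o\right)}{71 + c}$ ($u{\left(c,o \right)} = o + \left(\frac{182 + o}{71 + c} o + c\right) = o + \left(\frac{o \left(182 + o\right)}{71 + c} + c\right) = o + \left(c + \frac{o \left(182 + o\right)}{71 + c}\right) = c + o + \frac{o \left(182 + o\right)}{71 + c}$)
$u{\left(-44,U \right)} - 15739 = \frac{\left(-44\right)^{2} + \left(-182\right)^{2} + 71 \left(-44\right) + 253 \left(-182\right) - -8008}{71 - 44} - 15739 = \frac{1936 + 33124 - 3124 - 46046 + 8008}{27} - 15739 = \frac{1}{27} \left(-6102\right) - 15739 = -226 - 15739 = -15965$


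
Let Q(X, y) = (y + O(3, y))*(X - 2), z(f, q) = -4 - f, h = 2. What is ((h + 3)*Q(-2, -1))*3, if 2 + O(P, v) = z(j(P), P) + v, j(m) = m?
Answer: 660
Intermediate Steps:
O(P, v) = -6 + v - P (O(P, v) = -2 + ((-4 - P) + v) = -2 + (-4 + v - P) = -6 + v - P)
Q(X, y) = (-9 + 2*y)*(-2 + X) (Q(X, y) = (y + (-6 + y - 1*3))*(X - 2) = (y + (-6 + y - 3))*(-2 + X) = (y + (-9 + y))*(-2 + X) = (-9 + 2*y)*(-2 + X))
((h + 3)*Q(-2, -1))*3 = ((2 + 3)*(18 - 4*(-1) - 2*(-1) - 2*(-9 - 1)))*3 = (5*(18 + 4 + 2 - 2*(-10)))*3 = (5*(18 + 4 + 2 + 20))*3 = (5*44)*3 = 220*3 = 660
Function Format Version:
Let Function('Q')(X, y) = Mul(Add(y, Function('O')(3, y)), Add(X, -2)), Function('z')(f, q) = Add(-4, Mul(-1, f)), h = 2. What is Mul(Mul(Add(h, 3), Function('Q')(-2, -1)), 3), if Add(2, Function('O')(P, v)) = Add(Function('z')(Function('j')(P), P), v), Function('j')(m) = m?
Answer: 660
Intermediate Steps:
Function('O')(P, v) = Add(-6, v, Mul(-1, P)) (Function('O')(P, v) = Add(-2, Add(Add(-4, Mul(-1, P)), v)) = Add(-2, Add(-4, v, Mul(-1, P))) = Add(-6, v, Mul(-1, P)))
Function('Q')(X, y) = Mul(Add(-9, Mul(2, y)), Add(-2, X)) (Function('Q')(X, y) = Mul(Add(y, Add(-6, y, Mul(-1, 3))), Add(X, -2)) = Mul(Add(y, Add(-6, y, -3)), Add(-2, X)) = Mul(Add(y, Add(-9, y)), Add(-2, X)) = Mul(Add(-9, Mul(2, y)), Add(-2, X)))
Mul(Mul(Add(h, 3), Function('Q')(-2, -1)), 3) = Mul(Mul(Add(2, 3), Add(18, Mul(-4, -1), Mul(-2, -1), Mul(-2, Add(-9, -1)))), 3) = Mul(Mul(5, Add(18, 4, 2, Mul(-2, -10))), 3) = Mul(Mul(5, Add(18, 4, 2, 20)), 3) = Mul(Mul(5, 44), 3) = Mul(220, 3) = 660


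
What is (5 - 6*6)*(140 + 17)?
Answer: -4867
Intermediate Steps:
(5 - 6*6)*(140 + 17) = (5 - 36)*157 = -31*157 = -4867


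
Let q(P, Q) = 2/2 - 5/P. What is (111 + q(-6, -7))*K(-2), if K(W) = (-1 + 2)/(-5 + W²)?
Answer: -677/6 ≈ -112.83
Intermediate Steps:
K(W) = 1/(-5 + W²)
q(P, Q) = 1 - 5/P (q(P, Q) = 2*(½) - 5/P = 1 - 5/P)
(111 + q(-6, -7))*K(-2) = (111 + (-5 - 6)/(-6))/(-5 + (-2)²) = (111 - ⅙*(-11))/(-5 + 4) = (111 + 11/6)/(-1) = (677/6)*(-1) = -677/6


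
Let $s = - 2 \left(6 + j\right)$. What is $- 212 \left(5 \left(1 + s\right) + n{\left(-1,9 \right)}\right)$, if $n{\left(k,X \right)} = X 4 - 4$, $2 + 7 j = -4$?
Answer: $\frac{21412}{7} \approx 3058.9$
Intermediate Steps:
$j = - \frac{6}{7}$ ($j = - \frac{2}{7} + \frac{1}{7} \left(-4\right) = - \frac{2}{7} - \frac{4}{7} = - \frac{6}{7} \approx -0.85714$)
$n{\left(k,X \right)} = -4 + 4 X$ ($n{\left(k,X \right)} = 4 X - 4 = -4 + 4 X$)
$s = - \frac{72}{7}$ ($s = - 2 \left(6 - \frac{6}{7}\right) = \left(-2\right) \frac{36}{7} = - \frac{72}{7} \approx -10.286$)
$- 212 \left(5 \left(1 + s\right) + n{\left(-1,9 \right)}\right) = - 212 \left(5 \left(1 - \frac{72}{7}\right) + \left(-4 + 4 \cdot 9\right)\right) = - 212 \left(5 \left(- \frac{65}{7}\right) + \left(-4 + 36\right)\right) = - 212 \left(- \frac{325}{7} + 32\right) = \left(-212\right) \left(- \frac{101}{7}\right) = \frac{21412}{7}$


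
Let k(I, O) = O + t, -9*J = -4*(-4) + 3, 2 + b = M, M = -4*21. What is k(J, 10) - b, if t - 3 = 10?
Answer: 109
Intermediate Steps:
t = 13 (t = 3 + 10 = 13)
M = -84
b = -86 (b = -2 - 84 = -86)
J = -19/9 (J = -(-4*(-4) + 3)/9 = -(16 + 3)/9 = -1/9*19 = -19/9 ≈ -2.1111)
k(I, O) = 13 + O (k(I, O) = O + 13 = 13 + O)
k(J, 10) - b = (13 + 10) - 1*(-86) = 23 + 86 = 109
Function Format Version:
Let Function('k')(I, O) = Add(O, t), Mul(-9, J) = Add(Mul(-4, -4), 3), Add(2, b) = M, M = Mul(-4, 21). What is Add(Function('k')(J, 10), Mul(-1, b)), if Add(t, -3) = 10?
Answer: 109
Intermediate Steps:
t = 13 (t = Add(3, 10) = 13)
M = -84
b = -86 (b = Add(-2, -84) = -86)
J = Rational(-19, 9) (J = Mul(Rational(-1, 9), Add(Mul(-4, -4), 3)) = Mul(Rational(-1, 9), Add(16, 3)) = Mul(Rational(-1, 9), 19) = Rational(-19, 9) ≈ -2.1111)
Function('k')(I, O) = Add(13, O) (Function('k')(I, O) = Add(O, 13) = Add(13, O))
Add(Function('k')(J, 10), Mul(-1, b)) = Add(Add(13, 10), Mul(-1, -86)) = Add(23, 86) = 109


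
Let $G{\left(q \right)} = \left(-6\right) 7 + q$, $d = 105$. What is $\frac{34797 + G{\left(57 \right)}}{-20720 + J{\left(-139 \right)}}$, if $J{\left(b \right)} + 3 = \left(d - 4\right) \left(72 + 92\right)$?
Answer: $- \frac{34812}{4159} \approx -8.3703$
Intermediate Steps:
$J{\left(b \right)} = 16561$ ($J{\left(b \right)} = -3 + \left(105 - 4\right) \left(72 + 92\right) = -3 + 101 \cdot 164 = -3 + 16564 = 16561$)
$G{\left(q \right)} = -42 + q$
$\frac{34797 + G{\left(57 \right)}}{-20720 + J{\left(-139 \right)}} = \frac{34797 + \left(-42 + 57\right)}{-20720 + 16561} = \frac{34797 + 15}{-4159} = 34812 \left(- \frac{1}{4159}\right) = - \frac{34812}{4159}$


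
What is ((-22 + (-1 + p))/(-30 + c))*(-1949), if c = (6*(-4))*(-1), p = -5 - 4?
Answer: -31184/3 ≈ -10395.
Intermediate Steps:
p = -9
c = 24 (c = -24*(-1) = 24)
((-22 + (-1 + p))/(-30 + c))*(-1949) = ((-22 + (-1 - 9))/(-30 + 24))*(-1949) = ((-22 - 10)/(-6))*(-1949) = -32*(-⅙)*(-1949) = (16/3)*(-1949) = -31184/3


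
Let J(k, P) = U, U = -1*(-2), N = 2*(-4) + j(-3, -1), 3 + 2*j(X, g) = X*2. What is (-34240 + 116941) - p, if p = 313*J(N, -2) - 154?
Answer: 82229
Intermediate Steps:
j(X, g) = -3/2 + X (j(X, g) = -3/2 + (X*2)/2 = -3/2 + (2*X)/2 = -3/2 + X)
N = -25/2 (N = 2*(-4) + (-3/2 - 3) = -8 - 9/2 = -25/2 ≈ -12.500)
U = 2
J(k, P) = 2
p = 472 (p = 313*2 - 154 = 626 - 154 = 472)
(-34240 + 116941) - p = (-34240 + 116941) - 1*472 = 82701 - 472 = 82229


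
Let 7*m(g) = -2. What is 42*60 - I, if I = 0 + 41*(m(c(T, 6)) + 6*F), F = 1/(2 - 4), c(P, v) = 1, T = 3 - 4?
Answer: 18583/7 ≈ 2654.7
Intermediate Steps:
T = -1
m(g) = -2/7 (m(g) = (1/7)*(-2) = -2/7)
F = -1/2 (F = 1/(-2) = -1/2 ≈ -0.50000)
I = -943/7 (I = 0 + 41*(-2/7 + 6*(-1/2)) = 0 + 41*(-2/7 - 3) = 0 + 41*(-23/7) = 0 - 943/7 = -943/7 ≈ -134.71)
42*60 - I = 42*60 - 1*(-943/7) = 2520 + 943/7 = 18583/7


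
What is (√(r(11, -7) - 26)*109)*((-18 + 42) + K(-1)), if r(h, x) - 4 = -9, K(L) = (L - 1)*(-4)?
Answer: 3488*I*√31 ≈ 19420.0*I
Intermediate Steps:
K(L) = 4 - 4*L (K(L) = (-1 + L)*(-4) = 4 - 4*L)
r(h, x) = -5 (r(h, x) = 4 - 9 = -5)
(√(r(11, -7) - 26)*109)*((-18 + 42) + K(-1)) = (√(-5 - 26)*109)*((-18 + 42) + (4 - 4*(-1))) = (√(-31)*109)*(24 + (4 + 4)) = ((I*√31)*109)*(24 + 8) = (109*I*√31)*32 = 3488*I*√31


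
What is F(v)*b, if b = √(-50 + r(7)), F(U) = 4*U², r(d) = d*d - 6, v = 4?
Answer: 64*I*√7 ≈ 169.33*I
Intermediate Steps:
r(d) = -6 + d² (r(d) = d² - 6 = -6 + d²)
b = I*√7 (b = √(-50 + (-6 + 7²)) = √(-50 + (-6 + 49)) = √(-50 + 43) = √(-7) = I*√7 ≈ 2.6458*I)
F(v)*b = (4*4²)*(I*√7) = (4*16)*(I*√7) = 64*(I*√7) = 64*I*√7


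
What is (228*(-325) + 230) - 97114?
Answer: -170984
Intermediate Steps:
(228*(-325) + 230) - 97114 = (-74100 + 230) - 97114 = -73870 - 97114 = -170984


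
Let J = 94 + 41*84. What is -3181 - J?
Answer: -6719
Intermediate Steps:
J = 3538 (J = 94 + 3444 = 3538)
-3181 - J = -3181 - 1*3538 = -3181 - 3538 = -6719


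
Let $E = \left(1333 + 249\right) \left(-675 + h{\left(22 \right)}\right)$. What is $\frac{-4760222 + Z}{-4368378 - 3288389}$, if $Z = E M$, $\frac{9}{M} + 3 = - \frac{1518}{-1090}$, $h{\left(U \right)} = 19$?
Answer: $- \frac{76701274}{558943991} \approx -0.13723$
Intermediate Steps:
$E = -1037792$ ($E = \left(1333 + 249\right) \left(-675 + 19\right) = 1582 \left(-656\right) = -1037792$)
$M = - \frac{1635}{292}$ ($M = \frac{9}{-3 - \frac{1518}{-1090}} = \frac{9}{-3 - - \frac{759}{545}} = \frac{9}{-3 + \frac{759}{545}} = \frac{9}{- \frac{876}{545}} = 9 \left(- \frac{545}{876}\right) = - \frac{1635}{292} \approx -5.5993$)
$Z = \frac{424197480}{73}$ ($Z = \left(-1037792\right) \left(- \frac{1635}{292}\right) = \frac{424197480}{73} \approx 5.8109 \cdot 10^{6}$)
$\frac{-4760222 + Z}{-4368378 - 3288389} = \frac{-4760222 + \frac{424197480}{73}}{-4368378 - 3288389} = \frac{76701274}{73 \left(-7656767\right)} = \frac{76701274}{73} \left(- \frac{1}{7656767}\right) = - \frac{76701274}{558943991}$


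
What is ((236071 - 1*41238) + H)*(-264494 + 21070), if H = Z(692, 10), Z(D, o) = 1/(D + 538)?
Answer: -29167622459792/615 ≈ -4.7427e+10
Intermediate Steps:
Z(D, o) = 1/(538 + D)
H = 1/1230 (H = 1/(538 + 692) = 1/1230 ≈ 0.00081301)
((236071 - 1*41238) + H)*(-264494 + 21070) = ((236071 - 1*41238) + 1/1230)*(-264494 + 21070) = ((236071 - 41238) + 1/1230)*(-243424) = (194833 + 1/1230)*(-243424) = (239644591/1230)*(-243424) = -29167622459792/615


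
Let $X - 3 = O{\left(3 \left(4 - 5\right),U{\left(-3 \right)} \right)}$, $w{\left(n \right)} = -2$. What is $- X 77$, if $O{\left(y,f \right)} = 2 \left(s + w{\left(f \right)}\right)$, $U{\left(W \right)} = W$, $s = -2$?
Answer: $385$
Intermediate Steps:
$O{\left(y,f \right)} = -8$ ($O{\left(y,f \right)} = 2 \left(-2 - 2\right) = 2 \left(-4\right) = -8$)
$X = -5$ ($X = 3 - 8 = -5$)
$- X 77 = \left(-1\right) \left(-5\right) 77 = 5 \cdot 77 = 385$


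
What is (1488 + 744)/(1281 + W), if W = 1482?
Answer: 248/307 ≈ 0.80782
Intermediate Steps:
(1488 + 744)/(1281 + W) = (1488 + 744)/(1281 + 1482) = 2232/2763 = 2232*(1/2763) = 248/307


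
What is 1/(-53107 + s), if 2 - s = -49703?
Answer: -1/3402 ≈ -0.00029394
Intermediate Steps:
s = 49705 (s = 2 - 1*(-49703) = 2 + 49703 = 49705)
1/(-53107 + s) = 1/(-53107 + 49705) = 1/(-3402) = -1/3402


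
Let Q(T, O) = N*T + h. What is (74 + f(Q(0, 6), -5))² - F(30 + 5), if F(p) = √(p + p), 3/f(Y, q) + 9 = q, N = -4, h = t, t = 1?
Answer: 1067089/196 - √70 ≈ 5436.0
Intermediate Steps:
h = 1
Q(T, O) = 1 - 4*T (Q(T, O) = -4*T + 1 = 1 - 4*T)
f(Y, q) = 3/(-9 + q)
F(p) = √2*√p (F(p) = √(2*p) = √2*√p)
(74 + f(Q(0, 6), -5))² - F(30 + 5) = (74 + 3/(-9 - 5))² - √2*√(30 + 5) = (74 + 3/(-14))² - √2*√35 = (74 + 3*(-1/14))² - √70 = (74 - 3/14)² - √70 = (1033/14)² - √70 = 1067089/196 - √70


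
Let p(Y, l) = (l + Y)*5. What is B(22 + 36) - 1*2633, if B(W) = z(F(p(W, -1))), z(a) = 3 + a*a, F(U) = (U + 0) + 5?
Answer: 81470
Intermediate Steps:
p(Y, l) = 5*Y + 5*l (p(Y, l) = (Y + l)*5 = 5*Y + 5*l)
F(U) = 5 + U (F(U) = U + 5 = 5 + U)
z(a) = 3 + a**2
B(W) = 3 + 25*W**2 (B(W) = 3 + (5 + (5*W + 5*(-1)))**2 = 3 + (5 + (5*W - 5))**2 = 3 + (5 + (-5 + 5*W))**2 = 3 + (5*W)**2 = 3 + 25*W**2)
B(22 + 36) - 1*2633 = (3 + 25*(22 + 36)**2) - 1*2633 = (3 + 25*58**2) - 2633 = (3 + 25*3364) - 2633 = (3 + 84100) - 2633 = 84103 - 2633 = 81470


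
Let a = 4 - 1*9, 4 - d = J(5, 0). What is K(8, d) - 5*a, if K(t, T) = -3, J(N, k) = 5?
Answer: 22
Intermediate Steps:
d = -1 (d = 4 - 1*5 = 4 - 5 = -1)
a = -5 (a = 4 - 9 = -5)
K(8, d) - 5*a = -3 - 5*(-5) = -3 + 25 = 22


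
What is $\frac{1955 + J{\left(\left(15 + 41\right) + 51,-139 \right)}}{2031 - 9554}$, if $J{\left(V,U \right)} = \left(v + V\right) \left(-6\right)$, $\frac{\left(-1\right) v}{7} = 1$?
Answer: $- \frac{1355}{7523} \approx -0.18011$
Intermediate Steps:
$v = -7$ ($v = \left(-7\right) 1 = -7$)
$J{\left(V,U \right)} = 42 - 6 V$ ($J{\left(V,U \right)} = \left(-7 + V\right) \left(-6\right) = 42 - 6 V$)
$\frac{1955 + J{\left(\left(15 + 41\right) + 51,-139 \right)}}{2031 - 9554} = \frac{1955 + \left(42 - 6 \left(\left(15 + 41\right) + 51\right)\right)}{2031 - 9554} = \frac{1955 + \left(42 - 6 \left(56 + 51\right)\right)}{-7523} = \left(1955 + \left(42 - 642\right)\right) \left(- \frac{1}{7523}\right) = \left(1955 - 600\right) \left(- \frac{1}{7523}\right) = 1355 \left(- \frac{1}{7523}\right) = - \frac{1355}{7523}$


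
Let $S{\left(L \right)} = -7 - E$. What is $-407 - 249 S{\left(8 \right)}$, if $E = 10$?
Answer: $3826$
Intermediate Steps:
$S{\left(L \right)} = -17$ ($S{\left(L \right)} = -7 - 10 = -17$)
$-407 - 249 S{\left(8 \right)} = -407 - -4233 = -407 + 4233 = 3826$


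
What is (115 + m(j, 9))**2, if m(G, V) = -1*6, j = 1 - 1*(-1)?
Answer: 11881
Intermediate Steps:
j = 2 (j = 1 + 1 = 2)
m(G, V) = -6
(115 + m(j, 9))**2 = (115 - 6)**2 = 109**2 = 11881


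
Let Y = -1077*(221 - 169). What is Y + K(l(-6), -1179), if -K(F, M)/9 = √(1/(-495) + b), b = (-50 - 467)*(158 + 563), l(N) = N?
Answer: -56004 - 6*I*√2537077345/55 ≈ -56004.0 - 5494.8*I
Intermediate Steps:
b = -372757 (b = -517*721 = -372757)
K(F, M) = -6*I*√2537077345/55 (K(F, M) = -9*√(1/(-495) - 372757) = -9*√(-1/495 - 372757) = -6*I*√2537077345/55)
Y = -56004 (Y = -1077*52 = -56004)
Y + K(l(-6), -1179) = -56004 - 6*I*√2537077345/55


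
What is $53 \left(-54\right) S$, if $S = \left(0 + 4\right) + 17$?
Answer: $-60102$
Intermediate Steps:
$S = 21$ ($S = 4 + 17 = 21$)
$53 \left(-54\right) S = 53 \left(-54\right) 21 = \left(-2862\right) 21 = -60102$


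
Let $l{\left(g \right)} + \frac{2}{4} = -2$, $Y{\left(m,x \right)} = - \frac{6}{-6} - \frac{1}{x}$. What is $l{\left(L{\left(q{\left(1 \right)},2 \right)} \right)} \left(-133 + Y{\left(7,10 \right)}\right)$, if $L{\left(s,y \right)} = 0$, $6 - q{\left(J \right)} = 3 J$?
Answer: $\frac{1321}{4} \approx 330.25$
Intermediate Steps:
$q{\left(J \right)} = 6 - 3 J$
$Y{\left(m,x \right)} = 1 - \frac{1}{x}$ ($Y{\left(m,x \right)} = \left(-6\right) \left(- \frac{1}{6}\right) - \frac{1}{x} = 1 - \frac{1}{x}$)
$l{\left(g \right)} = - \frac{5}{2}$ ($l{\left(g \right)} = - \frac{1}{2} - 2 = - \frac{5}{2}$)
$l{\left(L{\left(q{\left(1 \right)},2 \right)} \right)} \left(-133 + Y{\left(7,10 \right)}\right) = - \frac{5 \left(-133 + \frac{-1 + 10}{10}\right)}{2} = - \frac{5 \left(-133 + \frac{1}{10} \cdot 9\right)}{2} = - \frac{5 \left(-133 + \frac{9}{10}\right)}{2} = \left(- \frac{5}{2}\right) \left(- \frac{1321}{10}\right) = \frac{1321}{4}$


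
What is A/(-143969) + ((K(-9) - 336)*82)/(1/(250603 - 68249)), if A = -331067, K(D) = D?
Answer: -742706508074473/143969 ≈ -5.1588e+9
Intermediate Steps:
A/(-143969) + ((K(-9) - 336)*82)/(1/(250603 - 68249)) = -331067/(-143969) + ((-9 - 336)*82)/(1/(250603 - 68249)) = -331067*(-1/143969) + (-345*82)/(1/182354) = 331067/143969 - 28290/1/182354 = 331067/143969 - 28290*182354 = 331067/143969 - 5158794660 = -742706508074473/143969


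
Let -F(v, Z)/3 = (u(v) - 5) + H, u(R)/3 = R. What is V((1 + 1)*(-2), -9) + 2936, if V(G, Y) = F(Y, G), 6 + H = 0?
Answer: 3050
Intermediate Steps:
H = -6 (H = -6 + 0 = -6)
u(R) = 3*R
F(v, Z) = 33 - 9*v (F(v, Z) = -3*((3*v - 5) - 6) = -3*((-5 + 3*v) - 6) = -3*(-11 + 3*v) = 33 - 9*v)
V(G, Y) = 33 - 9*Y
V((1 + 1)*(-2), -9) + 2936 = (33 - 9*(-9)) + 2936 = (33 + 81) + 2936 = 114 + 2936 = 3050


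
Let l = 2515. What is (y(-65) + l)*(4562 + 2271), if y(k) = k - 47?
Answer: 16419699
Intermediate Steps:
y(k) = -47 + k
(y(-65) + l)*(4562 + 2271) = ((-47 - 65) + 2515)*(4562 + 2271) = (-112 + 2515)*6833 = 2403*6833 = 16419699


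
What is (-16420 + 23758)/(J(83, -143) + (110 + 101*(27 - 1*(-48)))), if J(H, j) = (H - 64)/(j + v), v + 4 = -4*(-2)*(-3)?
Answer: 33021/34582 ≈ 0.95486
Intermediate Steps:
v = -28 (v = -4 - 4*(-2)*(-3) = -4 + 8*(-3) = -4 - 24 = -28)
J(H, j) = (-64 + H)/(-28 + j) (J(H, j) = (H - 64)/(j - 28) = (-64 + H)/(-28 + j))
(-16420 + 23758)/(J(83, -143) + (110 + 101*(27 - 1*(-48)))) = (-16420 + 23758)/((-64 + 83)/(-28 - 143) + (110 + 101*(27 - 1*(-48)))) = 7338/(19/(-171) + (110 + 101*(27 + 48))) = 7338/(-1/171*19 + (110 + 101*75)) = 7338/(-⅑ + (110 + 7575)) = 7338/(-⅑ + 7685) = 7338/(69164/9) = 7338*(9/69164) = 33021/34582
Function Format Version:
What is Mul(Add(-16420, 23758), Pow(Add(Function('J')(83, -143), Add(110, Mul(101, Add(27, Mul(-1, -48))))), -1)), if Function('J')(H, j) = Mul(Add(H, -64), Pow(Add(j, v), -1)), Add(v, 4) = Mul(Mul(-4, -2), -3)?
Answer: Rational(33021, 34582) ≈ 0.95486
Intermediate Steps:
v = -28 (v = Add(-4, Mul(Mul(-4, -2), -3)) = Add(-4, Mul(8, -3)) = Add(-4, -24) = -28)
Function('J')(H, j) = Mul(Pow(Add(-28, j), -1), Add(-64, H)) (Function('J')(H, j) = Mul(Add(H, -64), Pow(Add(j, -28), -1)) = Mul(Add(-64, H), Pow(Add(-28, j), -1)) = Mul(Pow(Add(-28, j), -1), Add(-64, H)))
Mul(Add(-16420, 23758), Pow(Add(Function('J')(83, -143), Add(110, Mul(101, Add(27, Mul(-1, -48))))), -1)) = Mul(Add(-16420, 23758), Pow(Add(Mul(Pow(Add(-28, -143), -1), Add(-64, 83)), Add(110, Mul(101, Add(27, Mul(-1, -48))))), -1)) = Mul(7338, Pow(Add(Mul(Pow(-171, -1), 19), Add(110, Mul(101, Add(27, 48)))), -1)) = Mul(7338, Pow(Add(Mul(Rational(-1, 171), 19), Add(110, Mul(101, 75))), -1)) = Mul(7338, Pow(Add(Rational(-1, 9), Add(110, 7575)), -1)) = Mul(7338, Pow(Add(Rational(-1, 9), 7685), -1)) = Mul(7338, Pow(Rational(69164, 9), -1)) = Mul(7338, Rational(9, 69164)) = Rational(33021, 34582)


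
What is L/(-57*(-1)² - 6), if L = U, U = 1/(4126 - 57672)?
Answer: 1/3373398 ≈ 2.9644e-7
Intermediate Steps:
U = -1/53546 (U = 1/(-53546) = -1/53546 ≈ -1.8676e-5)
L = -1/53546 ≈ -1.8676e-5
L/(-57*(-1)² - 6) = -1/(53546*(-57*(-1)² - 6)) = -1/(53546*(-57*1 - 6)) = -1/(53546*(-57 - 6)) = -1/53546/(-63) = -1/53546*(-1/63) = 1/3373398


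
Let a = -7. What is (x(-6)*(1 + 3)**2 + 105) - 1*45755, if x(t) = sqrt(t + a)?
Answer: -45650 + 16*I*sqrt(13) ≈ -45650.0 + 57.689*I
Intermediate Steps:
x(t) = sqrt(-7 + t) (x(t) = sqrt(t - 7) = sqrt(-7 + t))
(x(-6)*(1 + 3)**2 + 105) - 1*45755 = (sqrt(-7 - 6)*(1 + 3)**2 + 105) - 1*45755 = (sqrt(-13)*4**2 + 105) - 45755 = ((I*sqrt(13))*16 + 105) - 45755 = (16*I*sqrt(13) + 105) - 45755 = (105 + 16*I*sqrt(13)) - 45755 = -45650 + 16*I*sqrt(13)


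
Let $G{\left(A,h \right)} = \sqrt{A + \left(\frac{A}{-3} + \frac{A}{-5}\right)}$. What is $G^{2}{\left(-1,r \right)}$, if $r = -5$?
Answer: $- \frac{7}{15} \approx -0.46667$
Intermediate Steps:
$G{\left(A,h \right)} = \frac{\sqrt{105} \sqrt{A}}{15}$ ($G{\left(A,h \right)} = \sqrt{A + \left(A \left(- \frac{1}{3}\right) + A \left(- \frac{1}{5}\right)\right)} = \sqrt{A - \frac{8 A}{15}} = \sqrt{\frac{7 A}{15}} = \frac{\sqrt{105} \sqrt{A}}{15}$)
$G^{2}{\left(-1,r \right)} = \left(\frac{\sqrt{105} \sqrt{-1}}{15}\right)^{2} = \left(\frac{\sqrt{105} i}{15}\right)^{2} = \left(\frac{i \sqrt{105}}{15}\right)^{2} = - \frac{7}{15}$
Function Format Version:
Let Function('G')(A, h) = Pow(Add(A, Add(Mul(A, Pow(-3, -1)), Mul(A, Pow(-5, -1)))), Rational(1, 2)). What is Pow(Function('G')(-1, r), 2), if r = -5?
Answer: Rational(-7, 15) ≈ -0.46667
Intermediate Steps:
Function('G')(A, h) = Mul(Rational(1, 15), Pow(105, Rational(1, 2)), Pow(A, Rational(1, 2))) (Function('G')(A, h) = Pow(Add(A, Add(Mul(A, Rational(-1, 3)), Mul(A, Rational(-1, 5)))), Rational(1, 2)) = Pow(Add(A, Add(Mul(Rational(-1, 3), A), Mul(Rational(-1, 5), A))), Rational(1, 2)) = Pow(Add(A, Mul(Rational(-8, 15), A)), Rational(1, 2)) = Pow(Mul(Rational(7, 15), A), Rational(1, 2)) = Mul(Rational(1, 15), Pow(105, Rational(1, 2)), Pow(A, Rational(1, 2))))
Pow(Function('G')(-1, r), 2) = Pow(Mul(Rational(1, 15), Pow(105, Rational(1, 2)), Pow(-1, Rational(1, 2))), 2) = Pow(Mul(Rational(1, 15), Pow(105, Rational(1, 2)), I), 2) = Pow(Mul(Rational(1, 15), I, Pow(105, Rational(1, 2))), 2) = Rational(-7, 15)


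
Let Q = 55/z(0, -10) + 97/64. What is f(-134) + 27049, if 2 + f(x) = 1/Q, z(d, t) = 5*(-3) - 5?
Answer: 2136649/79 ≈ 27046.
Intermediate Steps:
z(d, t) = -20 (z(d, t) = -15 - 5 = -20)
Q = -79/64 (Q = 55/(-20) + 97/64 = 55*(-1/20) + 97*(1/64) = -11/4 + 97/64 = -79/64 ≈ -1.2344)
f(x) = -222/79 (f(x) = -2 + 1/(-79/64) = -2 - 64/79 = -222/79)
f(-134) + 27049 = -222/79 + 27049 = 2136649/79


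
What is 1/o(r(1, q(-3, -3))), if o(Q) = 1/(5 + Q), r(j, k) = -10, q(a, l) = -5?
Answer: -5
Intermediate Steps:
1/o(r(1, q(-3, -3))) = 1/(1/(5 - 10)) = 1/(1/(-5)) = 1/(-⅕) = -5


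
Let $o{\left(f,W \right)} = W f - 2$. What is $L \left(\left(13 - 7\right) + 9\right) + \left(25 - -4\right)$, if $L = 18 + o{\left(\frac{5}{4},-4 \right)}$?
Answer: $194$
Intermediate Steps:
$o{\left(f,W \right)} = -2 + W f$
$L = 11$ ($L = 18 - \left(2 + 4 \cdot \frac{5}{4}\right) = 18 - \left(2 + 4 \cdot 5 \cdot \frac{1}{4}\right) = 18 - 7 = 11$)
$L \left(\left(13 - 7\right) + 9\right) + \left(25 - -4\right) = 11 \left(\left(13 - 7\right) + 9\right) + \left(25 - -4\right) = 11 \left(6 + 9\right) + \left(25 + 4\right) = 11 \cdot 15 + 29 = 165 + 29 = 194$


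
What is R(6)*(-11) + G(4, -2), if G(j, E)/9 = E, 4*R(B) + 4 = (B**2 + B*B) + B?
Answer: -443/2 ≈ -221.50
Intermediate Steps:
R(B) = -1 + B**2/2 + B/4 (R(B) = -1 + ((B**2 + B*B) + B)/4 = -1 + ((B**2 + B**2) + B)/4 = -1 + (2*B**2 + B)/4 = -1 + (B + 2*B**2)/4 = -1 + (B**2/2 + B/4) = -1 + B**2/2 + B/4)
G(j, E) = 9*E
R(6)*(-11) + G(4, -2) = (-1 + (1/2)*6**2 + (1/4)*6)*(-11) + 9*(-2) = (-1 + (1/2)*36 + 3/2)*(-11) - 18 = (-1 + 18 + 3/2)*(-11) - 18 = (37/2)*(-11) - 18 = -407/2 - 18 = -443/2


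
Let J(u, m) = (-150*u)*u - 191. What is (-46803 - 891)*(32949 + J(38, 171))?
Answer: 8768160348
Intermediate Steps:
J(u, m) = -191 - 150*u**2 (J(u, m) = -150*u**2 - 191 = -191 - 150*u**2)
(-46803 - 891)*(32949 + J(38, 171)) = (-46803 - 891)*(32949 + (-191 - 150*38**2)) = -47694*(32949 + (-191 - 150*1444)) = -47694*(32949 + (-191 - 216600)) = -47694*(32949 - 216791) = -47694*(-183842) = 8768160348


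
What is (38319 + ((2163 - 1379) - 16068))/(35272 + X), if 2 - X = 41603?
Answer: -23035/6329 ≈ -3.6396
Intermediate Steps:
X = -41601 (X = 2 - 1*41603 = 2 - 41603 = -41601)
(38319 + ((2163 - 1379) - 16068))/(35272 + X) = (38319 + ((2163 - 1379) - 16068))/(35272 - 41601) = (38319 + (784 - 16068))/(-6329) = (38319 - 15284)*(-1/6329) = 23035*(-1/6329) = -23035/6329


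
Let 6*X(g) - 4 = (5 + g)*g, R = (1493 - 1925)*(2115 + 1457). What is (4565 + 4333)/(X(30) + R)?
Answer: -26694/4628785 ≈ -0.0057670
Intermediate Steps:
R = -1543104 (R = -432*3572 = -1543104)
X(g) = ⅔ + g*(5 + g)/6 (X(g) = ⅔ + ((5 + g)*g)/6 = ⅔ + (g*(5 + g))/6 = ⅔ + g*(5 + g)/6)
(4565 + 4333)/(X(30) + R) = (4565 + 4333)/((⅔ + (⅙)*30² + (⅚)*30) - 1543104) = 8898/((⅔ + (⅙)*900 + 25) - 1543104) = 8898/((⅔ + 150 + 25) - 1543104) = 8898/(527/3 - 1543104) = 8898/(-4628785/3) = 8898*(-3/4628785) = -26694/4628785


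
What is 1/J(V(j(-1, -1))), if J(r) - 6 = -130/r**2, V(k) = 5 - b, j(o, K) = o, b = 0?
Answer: 5/4 ≈ 1.2500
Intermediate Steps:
V(k) = 5 (V(k) = 5 - 1*0 = 5 + 0 = 5)
J(r) = 6 - 130/r**2
1/J(V(j(-1, -1))) = 1/(6 - 130/5**2) = 1/(6 - 130*1/25) = 1/(6 - 26/5) = 1/(4/5) = 5/4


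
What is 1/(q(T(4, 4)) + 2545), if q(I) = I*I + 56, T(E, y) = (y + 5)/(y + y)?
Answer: 64/166545 ≈ 0.00038428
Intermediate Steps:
T(E, y) = (5 + y)/(2*y) (T(E, y) = (5 + y)/((2*y)) = (5 + y)*(1/(2*y)) = (5 + y)/(2*y))
q(I) = 56 + I² (q(I) = I² + 56 = 56 + I²)
1/(q(T(4, 4)) + 2545) = 1/((56 + ((½)*(5 + 4)/4)²) + 2545) = 1/((56 + ((½)*(¼)*9)²) + 2545) = 1/((56 + (9/8)²) + 2545) = 1/((56 + 81/64) + 2545) = 1/(3665/64 + 2545) = 1/(166545/64) = 64/166545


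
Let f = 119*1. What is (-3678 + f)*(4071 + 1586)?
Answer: -20133263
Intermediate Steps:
f = 119
(-3678 + f)*(4071 + 1586) = (-3678 + 119)*(4071 + 1586) = -3559*5657 = -20133263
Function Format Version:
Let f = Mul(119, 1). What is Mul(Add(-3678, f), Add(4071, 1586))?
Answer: -20133263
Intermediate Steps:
f = 119
Mul(Add(-3678, f), Add(4071, 1586)) = Mul(Add(-3678, 119), Add(4071, 1586)) = Mul(-3559, 5657) = -20133263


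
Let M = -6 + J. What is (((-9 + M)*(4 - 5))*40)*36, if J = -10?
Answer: 36000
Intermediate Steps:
M = -16 (M = -6 - 10 = -16)
(((-9 + M)*(4 - 5))*40)*36 = (((-9 - 16)*(4 - 5))*40)*36 = (-25*(-1)*40)*36 = (25*40)*36 = 1000*36 = 36000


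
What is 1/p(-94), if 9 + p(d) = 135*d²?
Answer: 1/1192851 ≈ 8.3833e-7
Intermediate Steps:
p(d) = -9 + 135*d²
1/p(-94) = 1/(-9 + 135*(-94)²) = 1/(-9 + 135*8836) = 1/(-9 + 1192860) = 1/1192851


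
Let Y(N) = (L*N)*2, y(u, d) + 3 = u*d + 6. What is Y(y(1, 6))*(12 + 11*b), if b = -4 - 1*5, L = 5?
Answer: -7830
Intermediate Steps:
b = -9 (b = -4 - 5 = -9)
y(u, d) = 3 + d*u (y(u, d) = -3 + (u*d + 6) = -3 + (d*u + 6) = -3 + (6 + d*u) = 3 + d*u)
Y(N) = 10*N (Y(N) = (5*N)*2 = 10*N)
Y(y(1, 6))*(12 + 11*b) = (10*(3 + 6*1))*(12 + 11*(-9)) = (10*(3 + 6))*(12 - 99) = (10*9)*(-87) = 90*(-87) = -7830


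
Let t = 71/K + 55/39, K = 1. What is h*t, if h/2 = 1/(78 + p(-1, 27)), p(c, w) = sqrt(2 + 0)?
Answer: 5648/3041 - 2824*sqrt(2)/118599 ≈ 1.8236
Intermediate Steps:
p(c, w) = sqrt(2)
h = 2/(78 + sqrt(2)) ≈ 0.025184
t = 2824/39 (t = 71/1 + 55/39 = 71*1 + 55*(1/39) = 71 + 55/39 = 2824/39 ≈ 72.410)
h*t = (78/3041 - sqrt(2)/3041)*(2824/39) = 5648/3041 - 2824*sqrt(2)/118599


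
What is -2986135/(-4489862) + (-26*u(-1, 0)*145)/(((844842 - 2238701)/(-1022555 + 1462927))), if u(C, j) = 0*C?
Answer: 2986135/4489862 ≈ 0.66508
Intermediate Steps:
u(C, j) = 0
-2986135/(-4489862) + (-26*u(-1, 0)*145)/(((844842 - 2238701)/(-1022555 + 1462927))) = -2986135/(-4489862) + (-26*0*145)/(((844842 - 2238701)/(-1022555 + 1462927))) = -2986135*(-1/4489862) + (0*145)/((-1393859/440372)) = 2986135/4489862 + 0/((-1393859*1/440372)) = 2986135/4489862 + 0/(-1393859/440372) = 2986135/4489862 + 0*(-440372/1393859) = 2986135/4489862 + 0 = 2986135/4489862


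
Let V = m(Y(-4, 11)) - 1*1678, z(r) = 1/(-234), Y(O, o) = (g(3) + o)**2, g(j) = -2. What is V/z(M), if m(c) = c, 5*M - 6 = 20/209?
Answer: 373698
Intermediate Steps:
M = 1274/1045 (M = 6/5 + (20/209)/5 = 6/5 + (20*(1/209))/5 = 6/5 + (1/5)*(20/209) = 6/5 + 4/209 = 1274/1045 ≈ 1.2191)
Y(O, o) = (-2 + o)**2
z(r) = -1/234
V = -1597 (V = (-2 + 11)**2 - 1*1678 = 9**2 - 1678 = 81 - 1678 = -1597)
V/z(M) = -1597/(-1/234) = -1597*(-234) = 373698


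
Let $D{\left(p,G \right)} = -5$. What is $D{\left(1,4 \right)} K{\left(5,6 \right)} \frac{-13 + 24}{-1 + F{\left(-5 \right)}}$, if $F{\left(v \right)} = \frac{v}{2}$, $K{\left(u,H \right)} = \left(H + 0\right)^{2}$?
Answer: $\frac{3960}{7} \approx 565.71$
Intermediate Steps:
$K{\left(u,H \right)} = H^{2}$
$F{\left(v \right)} = \frac{v}{2}$ ($F{\left(v \right)} = v \frac{1}{2} = \frac{v}{2}$)
$D{\left(1,4 \right)} K{\left(5,6 \right)} \frac{-13 + 24}{-1 + F{\left(-5 \right)}} = - 5 \cdot 6^{2} \frac{-13 + 24}{-1 + \frac{1}{2} \left(-5\right)} = \left(-5\right) 36 \frac{11}{-1 - \frac{5}{2}} = - 180 \frac{11}{- \frac{7}{2}} = - 180 \cdot 11 \left(- \frac{2}{7}\right) = \left(-180\right) \left(- \frac{22}{7}\right) = \frac{3960}{7}$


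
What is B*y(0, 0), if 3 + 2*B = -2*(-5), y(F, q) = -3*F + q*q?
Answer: 0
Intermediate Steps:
y(F, q) = q**2 - 3*F (y(F, q) = -3*F + q**2 = q**2 - 3*F)
B = 7/2 (B = -3/2 + (-2*(-5))/2 = -3/2 + (1/2)*10 = -3/2 + 5 = 7/2 ≈ 3.5000)
B*y(0, 0) = 7*(0**2 - 3*0)/2 = 7*(0 + 0)/2 = (7/2)*0 = 0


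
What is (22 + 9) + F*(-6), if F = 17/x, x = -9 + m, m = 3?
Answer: 48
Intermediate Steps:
x = -6 (x = -9 + 3 = -6)
F = -17/6 (F = 17/(-6) = 17*(-⅙) = -17/6 ≈ -2.8333)
(22 + 9) + F*(-6) = (22 + 9) - 17/6*(-6) = 31 + 17 = 48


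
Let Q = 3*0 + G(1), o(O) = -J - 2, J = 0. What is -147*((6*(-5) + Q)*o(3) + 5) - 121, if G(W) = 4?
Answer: -8500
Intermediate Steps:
o(O) = -2 (o(O) = -1*0 - 2 = 0 - 2 = -2)
Q = 4 (Q = 3*0 + 4 = 0 + 4 = 4)
-147*((6*(-5) + Q)*o(3) + 5) - 121 = -147*((6*(-5) + 4)*(-2) + 5) - 121 = -147*((-30 + 4)*(-2) + 5) - 121 = -147*(-26*(-2) + 5) - 121 = -147*(52 + 5) - 121 = -147*57 - 121 = -8379 - 121 = -8500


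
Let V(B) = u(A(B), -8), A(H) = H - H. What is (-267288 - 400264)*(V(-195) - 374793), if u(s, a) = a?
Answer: 250199157152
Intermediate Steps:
A(H) = 0
V(B) = -8
(-267288 - 400264)*(V(-195) - 374793) = (-267288 - 400264)*(-8 - 374793) = -667552*(-374801) = 250199157152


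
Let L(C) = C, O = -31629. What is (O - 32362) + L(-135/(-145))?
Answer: -1855712/29 ≈ -63990.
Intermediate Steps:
(O - 32362) + L(-135/(-145)) = (-31629 - 32362) - 135/(-145) = -63991 - 135*(-1/145) = -63991 + 27/29 = -1855712/29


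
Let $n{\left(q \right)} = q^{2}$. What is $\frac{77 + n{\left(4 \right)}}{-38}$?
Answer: $- \frac{93}{38} \approx -2.4474$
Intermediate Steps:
$\frac{77 + n{\left(4 \right)}}{-38} = \frac{77 + 4^{2}}{-38} = - \frac{77 + 16}{38} = \left(- \frac{1}{38}\right) 93 = - \frac{93}{38}$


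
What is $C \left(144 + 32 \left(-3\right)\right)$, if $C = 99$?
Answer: $4752$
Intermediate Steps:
$C \left(144 + 32 \left(-3\right)\right) = 99 \left(144 + 32 \left(-3\right)\right) = 99 \left(144 - 96\right) = 99 \cdot 48 = 4752$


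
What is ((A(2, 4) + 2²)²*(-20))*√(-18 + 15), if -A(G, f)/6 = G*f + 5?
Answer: -109520*I*√3 ≈ -1.8969e+5*I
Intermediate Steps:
A(G, f) = -30 - 6*G*f (A(G, f) = -6*(G*f + 5) = -6*(5 + G*f) = -30 - 6*G*f)
((A(2, 4) + 2²)²*(-20))*√(-18 + 15) = (((-30 - 6*2*4) + 2²)²*(-20))*√(-18 + 15) = (((-30 - 48) + 4)²*(-20))*√(-3) = ((-78 + 4)²*(-20))*(I*√3) = ((-74)²*(-20))*(I*√3) = (5476*(-20))*(I*√3) = -109520*I*√3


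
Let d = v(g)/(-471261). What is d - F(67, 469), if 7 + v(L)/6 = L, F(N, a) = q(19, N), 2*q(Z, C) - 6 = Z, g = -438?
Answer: -3925395/314174 ≈ -12.494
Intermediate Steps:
q(Z, C) = 3 + Z/2
F(N, a) = 25/2 (F(N, a) = 3 + (½)*19 = 3 + 19/2 = 25/2)
v(L) = -42 + 6*L
d = 890/157087 (d = (-42 + 6*(-438))/(-471261) = (-42 - 2628)*(-1/471261) = -2670*(-1/471261) = 890/157087 ≈ 0.0056657)
d - F(67, 469) = 890/157087 - 1*25/2 = 890/157087 - 25/2 = -3925395/314174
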